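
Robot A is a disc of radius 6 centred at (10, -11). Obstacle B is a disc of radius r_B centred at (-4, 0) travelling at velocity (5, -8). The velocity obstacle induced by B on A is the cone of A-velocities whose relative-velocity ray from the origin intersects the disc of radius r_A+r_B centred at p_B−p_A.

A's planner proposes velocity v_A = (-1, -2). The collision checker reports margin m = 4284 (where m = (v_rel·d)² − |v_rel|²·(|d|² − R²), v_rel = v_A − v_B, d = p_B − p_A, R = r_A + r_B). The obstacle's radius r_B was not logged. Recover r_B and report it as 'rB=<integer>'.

m = 4284
d = (-14, 11);  v_rel = (-6, 6),  |v_rel|² = 72
v_rel×d = (-6)·(11) − (6)·(-14) = 18
since m = R²·72 − 18²:  R² = (324 + 4284) / 72 = 64
R = √64 = 8  ⇒  r_B = 8 − 6 = 2

rB=2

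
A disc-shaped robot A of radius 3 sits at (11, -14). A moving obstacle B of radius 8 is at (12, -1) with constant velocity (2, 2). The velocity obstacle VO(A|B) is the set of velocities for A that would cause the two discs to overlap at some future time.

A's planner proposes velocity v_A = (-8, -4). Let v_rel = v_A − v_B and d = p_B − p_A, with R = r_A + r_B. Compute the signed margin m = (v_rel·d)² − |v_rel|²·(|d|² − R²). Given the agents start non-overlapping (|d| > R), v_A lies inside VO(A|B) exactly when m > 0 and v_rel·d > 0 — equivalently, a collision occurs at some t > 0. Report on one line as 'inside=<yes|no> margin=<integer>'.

d = (1, 13),  |d|² = 170;  R = 3+8 = 11,  c = 170−11² = 49
v_rel = (-10, -6),  |v_rel|² = 136;  v_rel·d = (-10)·(1) + (-6)·(13) = -88
136·t² + 176·t + 49 = 0  ⇒  m = (-88)² − 136·49 = 1080
m = 1080 > 0,  v_rel·d = -88 < 0  ⇒  outside

inside=no margin=1080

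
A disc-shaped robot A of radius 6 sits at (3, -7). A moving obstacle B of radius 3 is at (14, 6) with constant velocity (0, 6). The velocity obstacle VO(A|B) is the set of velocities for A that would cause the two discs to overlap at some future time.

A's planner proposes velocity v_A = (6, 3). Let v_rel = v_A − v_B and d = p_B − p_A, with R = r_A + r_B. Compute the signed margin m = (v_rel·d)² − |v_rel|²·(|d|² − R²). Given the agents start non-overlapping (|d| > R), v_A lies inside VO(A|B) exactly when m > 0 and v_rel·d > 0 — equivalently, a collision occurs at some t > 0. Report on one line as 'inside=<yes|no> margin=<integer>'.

d = (11, 13),  |d|² = 290;  R = 6+3 = 9,  c = 290−9² = 209
v_rel = (6, -3),  |v_rel|² = 45;  v_rel·d = (6)·(11) + (-3)·(13) = 27
45·t² − 54·t + 209 = 0  ⇒  m = 27² − 45·209 = -8676
m = -8676 < 0,  v_rel·d = 27 > 0  ⇒  outside

inside=no margin=-8676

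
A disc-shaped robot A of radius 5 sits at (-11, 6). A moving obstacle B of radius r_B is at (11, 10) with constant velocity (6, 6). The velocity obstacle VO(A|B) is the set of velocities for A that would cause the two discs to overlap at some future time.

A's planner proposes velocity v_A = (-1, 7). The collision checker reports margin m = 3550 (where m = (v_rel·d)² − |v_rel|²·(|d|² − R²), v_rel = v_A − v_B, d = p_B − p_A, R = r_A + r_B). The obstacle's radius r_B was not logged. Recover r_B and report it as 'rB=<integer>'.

m = 3550
d = (22, 4);  v_rel = (-7, 1),  |v_rel|² = 50
v_rel×d = (-7)·(4) − (1)·(22) = -50
since m = R²·50 − (-50)²:  R² = (2500 + 3550) / 50 = 121
R = √121 = 11  ⇒  r_B = 11 − 5 = 6

rB=6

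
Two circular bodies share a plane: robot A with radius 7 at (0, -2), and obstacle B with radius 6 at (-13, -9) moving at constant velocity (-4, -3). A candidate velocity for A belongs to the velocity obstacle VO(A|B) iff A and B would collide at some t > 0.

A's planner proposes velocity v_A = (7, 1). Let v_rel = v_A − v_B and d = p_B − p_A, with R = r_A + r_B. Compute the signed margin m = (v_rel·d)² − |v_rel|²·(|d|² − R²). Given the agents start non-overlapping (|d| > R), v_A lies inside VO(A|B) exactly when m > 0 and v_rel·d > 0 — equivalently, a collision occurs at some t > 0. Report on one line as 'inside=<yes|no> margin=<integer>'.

d = (-13, -7),  |d|² = 218;  R = 7+6 = 13,  c = 218−13² = 49
v_rel = (11, 4),  |v_rel|² = 137;  v_rel·d = (11)·(-13) + (4)·(-7) = -171
137·t² + 342·t + 49 = 0  ⇒  m = (-171)² − 137·49 = 22528
m = 22528 > 0,  v_rel·d = -171 < 0  ⇒  outside

inside=no margin=22528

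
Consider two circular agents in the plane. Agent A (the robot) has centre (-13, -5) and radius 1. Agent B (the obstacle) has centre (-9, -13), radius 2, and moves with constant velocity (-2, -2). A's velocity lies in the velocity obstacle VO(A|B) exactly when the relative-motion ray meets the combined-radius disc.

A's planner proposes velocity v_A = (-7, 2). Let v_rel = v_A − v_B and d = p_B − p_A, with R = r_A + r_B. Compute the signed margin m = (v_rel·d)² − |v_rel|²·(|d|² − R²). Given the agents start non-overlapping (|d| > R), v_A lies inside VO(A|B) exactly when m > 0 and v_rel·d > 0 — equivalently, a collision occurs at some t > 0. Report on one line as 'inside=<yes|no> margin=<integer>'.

d = (4, -8),  |d|² = 80;  R = 1+2 = 3,  c = 80−3² = 71
v_rel = (-5, 4),  |v_rel|² = 41;  v_rel·d = (-5)·(4) + (4)·(-8) = -52
41·t² + 104·t + 71 = 0  ⇒  m = (-52)² − 41·71 = -207
m = -207 < 0,  v_rel·d = -52 < 0  ⇒  outside

inside=no margin=-207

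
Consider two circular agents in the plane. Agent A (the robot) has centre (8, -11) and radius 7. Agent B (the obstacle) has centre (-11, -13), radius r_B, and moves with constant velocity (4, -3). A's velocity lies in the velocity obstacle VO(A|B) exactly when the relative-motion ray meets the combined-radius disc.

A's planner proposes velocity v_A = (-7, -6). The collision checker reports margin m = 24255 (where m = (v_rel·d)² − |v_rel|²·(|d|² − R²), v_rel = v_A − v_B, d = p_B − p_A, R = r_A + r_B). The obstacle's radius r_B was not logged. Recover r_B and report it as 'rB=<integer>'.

m = 24255
d = (-19, -2);  v_rel = (-11, -3),  |v_rel|² = 130
v_rel×d = (-11)·(-2) − (-3)·(-19) = -35
since m = R²·130 − (-35)²:  R² = (1225 + 24255) / 130 = 196
R = √196 = 14  ⇒  r_B = 14 − 7 = 7

rB=7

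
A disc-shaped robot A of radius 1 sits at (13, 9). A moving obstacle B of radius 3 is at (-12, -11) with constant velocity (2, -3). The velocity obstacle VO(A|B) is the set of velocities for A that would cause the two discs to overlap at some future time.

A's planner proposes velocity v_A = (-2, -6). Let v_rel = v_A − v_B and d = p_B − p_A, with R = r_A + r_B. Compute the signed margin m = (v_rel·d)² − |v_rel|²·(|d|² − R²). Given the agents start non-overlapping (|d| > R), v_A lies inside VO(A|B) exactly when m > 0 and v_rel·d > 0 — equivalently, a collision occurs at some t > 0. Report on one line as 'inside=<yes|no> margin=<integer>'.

d = (-25, -20),  |d|² = 1025;  R = 1+3 = 4,  c = 1025−4² = 1009
v_rel = (-4, -3),  |v_rel|² = 25;  v_rel·d = (-4)·(-25) + (-3)·(-20) = 160
25·t² − 320·t + 1009 = 0  ⇒  m = 160² − 25·1009 = 375
m = 375 > 0,  v_rel·d = 160 > 0  ⇒  inside

inside=yes margin=375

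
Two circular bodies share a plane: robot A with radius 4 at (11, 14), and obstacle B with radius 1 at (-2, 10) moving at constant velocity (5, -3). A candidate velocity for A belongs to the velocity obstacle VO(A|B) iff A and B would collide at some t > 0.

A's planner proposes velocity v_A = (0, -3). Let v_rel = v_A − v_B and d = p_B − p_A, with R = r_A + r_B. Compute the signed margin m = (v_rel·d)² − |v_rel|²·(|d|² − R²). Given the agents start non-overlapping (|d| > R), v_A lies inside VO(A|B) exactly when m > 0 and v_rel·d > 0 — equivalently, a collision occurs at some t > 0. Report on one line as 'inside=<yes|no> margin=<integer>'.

d = (-13, -4),  |d|² = 185;  R = 4+1 = 5,  c = 185−5² = 160
v_rel = (-5, 0),  |v_rel|² = 25;  v_rel·d = (-5)·(-13) + (0)·(-4) = 65
25·t² − 130·t + 160 = 0  ⇒  m = 65² − 25·160 = 225
m = 225 > 0,  v_rel·d = 65 > 0  ⇒  inside

inside=yes margin=225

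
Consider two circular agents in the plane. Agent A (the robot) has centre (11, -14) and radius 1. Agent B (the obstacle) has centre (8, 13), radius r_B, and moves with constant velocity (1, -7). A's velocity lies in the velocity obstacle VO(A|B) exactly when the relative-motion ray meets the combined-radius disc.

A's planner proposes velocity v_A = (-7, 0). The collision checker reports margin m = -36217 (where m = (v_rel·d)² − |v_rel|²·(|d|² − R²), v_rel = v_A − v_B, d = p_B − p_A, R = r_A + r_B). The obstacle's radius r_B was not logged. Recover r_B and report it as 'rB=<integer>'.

m = -36217
d = (-3, 27);  v_rel = (-8, 7),  |v_rel|² = 113
v_rel×d = (-8)·(27) − (7)·(-3) = -195
since m = R²·113 − (-195)²:  R² = (38025 + -36217) / 113 = 16
R = √16 = 4  ⇒  r_B = 4 − 1 = 3

rB=3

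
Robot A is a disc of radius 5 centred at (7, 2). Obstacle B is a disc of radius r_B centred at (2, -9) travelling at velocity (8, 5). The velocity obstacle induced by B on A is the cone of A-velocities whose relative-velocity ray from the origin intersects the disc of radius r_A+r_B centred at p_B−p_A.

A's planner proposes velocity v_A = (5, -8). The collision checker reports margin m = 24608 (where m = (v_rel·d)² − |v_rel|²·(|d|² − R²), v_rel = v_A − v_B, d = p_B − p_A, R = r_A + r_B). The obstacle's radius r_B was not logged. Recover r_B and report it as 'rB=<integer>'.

m = 24608
d = (-5, -11);  v_rel = (-3, -13),  |v_rel|² = 178
v_rel×d = (-3)·(-11) − (-13)·(-5) = -32
since m = R²·178 − (-32)²:  R² = (1024 + 24608) / 178 = 144
R = √144 = 12  ⇒  r_B = 12 − 5 = 7

rB=7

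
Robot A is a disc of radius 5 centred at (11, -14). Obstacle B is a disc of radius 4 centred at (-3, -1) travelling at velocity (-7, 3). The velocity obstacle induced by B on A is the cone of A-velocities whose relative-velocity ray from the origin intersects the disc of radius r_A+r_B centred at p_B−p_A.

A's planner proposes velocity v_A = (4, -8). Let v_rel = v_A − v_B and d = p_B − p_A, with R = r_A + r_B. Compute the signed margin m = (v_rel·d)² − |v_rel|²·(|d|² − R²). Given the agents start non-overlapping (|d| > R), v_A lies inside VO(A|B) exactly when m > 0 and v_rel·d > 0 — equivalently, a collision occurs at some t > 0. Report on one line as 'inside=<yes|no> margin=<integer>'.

d = (-14, 13),  |d|² = 365;  R = 5+4 = 9,  c = 365−9² = 284
v_rel = (11, -11),  |v_rel|² = 242;  v_rel·d = (11)·(-14) + (-11)·(13) = -297
242·t² + 594·t + 284 = 0  ⇒  m = (-297)² − 242·284 = 19481
m = 19481 > 0,  v_rel·d = -297 < 0  ⇒  outside

inside=no margin=19481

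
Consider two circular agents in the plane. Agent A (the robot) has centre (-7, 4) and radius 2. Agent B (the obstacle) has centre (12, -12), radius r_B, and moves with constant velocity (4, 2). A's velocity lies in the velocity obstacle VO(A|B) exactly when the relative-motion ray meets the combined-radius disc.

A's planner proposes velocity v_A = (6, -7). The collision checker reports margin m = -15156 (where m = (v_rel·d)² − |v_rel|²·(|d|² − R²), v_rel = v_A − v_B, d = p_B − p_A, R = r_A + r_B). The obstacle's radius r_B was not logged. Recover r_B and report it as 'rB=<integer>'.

m = -15156
d = (19, -16);  v_rel = (2, -9),  |v_rel|² = 85
v_rel×d = (2)·(-16) − (-9)·(19) = 139
since m = R²·85 − 139²:  R² = (19321 + -15156) / 85 = 49
R = √49 = 7  ⇒  r_B = 7 − 2 = 5

rB=5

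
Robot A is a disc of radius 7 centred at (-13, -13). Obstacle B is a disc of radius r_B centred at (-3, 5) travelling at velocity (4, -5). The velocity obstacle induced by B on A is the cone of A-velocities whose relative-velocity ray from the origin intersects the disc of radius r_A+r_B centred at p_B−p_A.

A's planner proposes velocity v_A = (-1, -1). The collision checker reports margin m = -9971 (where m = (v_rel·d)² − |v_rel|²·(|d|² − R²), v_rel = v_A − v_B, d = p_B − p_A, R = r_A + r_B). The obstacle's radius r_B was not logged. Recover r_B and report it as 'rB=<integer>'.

m = -9971
d = (10, 18);  v_rel = (-5, 4),  |v_rel|² = 41
v_rel×d = (-5)·(18) − (4)·(10) = -130
since m = R²·41 − (-130)²:  R² = (16900 + -9971) / 41 = 169
R = √169 = 13  ⇒  r_B = 13 − 7 = 6

rB=6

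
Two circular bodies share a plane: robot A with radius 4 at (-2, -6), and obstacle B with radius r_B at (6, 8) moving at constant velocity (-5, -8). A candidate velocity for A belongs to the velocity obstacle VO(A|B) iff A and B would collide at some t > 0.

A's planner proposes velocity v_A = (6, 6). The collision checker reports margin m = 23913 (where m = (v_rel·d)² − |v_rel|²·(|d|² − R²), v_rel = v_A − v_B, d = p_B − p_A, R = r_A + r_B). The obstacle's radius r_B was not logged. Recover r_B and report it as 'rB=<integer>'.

m = 23913
d = (8, 14);  v_rel = (11, 14),  |v_rel|² = 317
v_rel×d = (11)·(14) − (14)·(8) = 42
since m = R²·317 − 42²:  R² = (1764 + 23913) / 317 = 81
R = √81 = 9  ⇒  r_B = 9 − 4 = 5

rB=5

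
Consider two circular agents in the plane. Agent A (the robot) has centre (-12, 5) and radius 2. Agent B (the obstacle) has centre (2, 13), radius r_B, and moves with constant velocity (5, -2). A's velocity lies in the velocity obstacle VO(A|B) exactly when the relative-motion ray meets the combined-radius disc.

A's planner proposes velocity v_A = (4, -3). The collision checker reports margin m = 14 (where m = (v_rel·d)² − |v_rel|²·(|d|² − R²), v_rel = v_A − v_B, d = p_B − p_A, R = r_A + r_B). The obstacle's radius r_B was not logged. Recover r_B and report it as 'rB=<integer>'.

m = 14
d = (14, 8);  v_rel = (-1, -1),  |v_rel|² = 2
v_rel×d = (-1)·(8) − (-1)·(14) = 6
since m = R²·2 − 6²:  R² = (36 + 14) / 2 = 25
R = √25 = 5  ⇒  r_B = 5 − 2 = 3

rB=3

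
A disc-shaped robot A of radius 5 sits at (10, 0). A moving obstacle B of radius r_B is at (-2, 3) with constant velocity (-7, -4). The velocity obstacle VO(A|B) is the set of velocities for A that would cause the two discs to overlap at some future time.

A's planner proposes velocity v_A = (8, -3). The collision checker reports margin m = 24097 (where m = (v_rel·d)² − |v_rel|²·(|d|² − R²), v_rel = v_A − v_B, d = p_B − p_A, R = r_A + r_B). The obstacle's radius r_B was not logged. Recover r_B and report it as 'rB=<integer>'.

m = 24097
d = (-12, 3);  v_rel = (15, 1),  |v_rel|² = 226
v_rel×d = (15)·(3) − (1)·(-12) = 57
since m = R²·226 − 57²:  R² = (3249 + 24097) / 226 = 121
R = √121 = 11  ⇒  r_B = 11 − 5 = 6

rB=6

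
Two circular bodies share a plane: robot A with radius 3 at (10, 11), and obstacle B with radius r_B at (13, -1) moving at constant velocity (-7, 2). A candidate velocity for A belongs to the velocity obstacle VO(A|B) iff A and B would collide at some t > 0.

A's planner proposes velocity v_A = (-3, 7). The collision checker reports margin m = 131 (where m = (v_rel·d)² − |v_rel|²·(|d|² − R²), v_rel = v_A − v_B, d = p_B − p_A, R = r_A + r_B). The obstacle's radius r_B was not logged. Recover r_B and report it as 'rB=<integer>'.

m = 131
d = (3, -12);  v_rel = (4, 5),  |v_rel|² = 41
v_rel×d = (4)·(-12) − (5)·(3) = -63
since m = R²·41 − (-63)²:  R² = (3969 + 131) / 41 = 100
R = √100 = 10  ⇒  r_B = 10 − 3 = 7

rB=7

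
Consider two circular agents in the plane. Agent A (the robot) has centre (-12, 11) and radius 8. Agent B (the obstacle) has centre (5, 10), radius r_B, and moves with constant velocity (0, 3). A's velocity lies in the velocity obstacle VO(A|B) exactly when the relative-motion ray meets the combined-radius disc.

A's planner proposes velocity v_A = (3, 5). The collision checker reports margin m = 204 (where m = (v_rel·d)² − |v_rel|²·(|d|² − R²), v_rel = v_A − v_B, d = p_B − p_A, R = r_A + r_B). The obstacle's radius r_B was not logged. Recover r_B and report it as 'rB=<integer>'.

m = 204
d = (17, -1);  v_rel = (3, 2),  |v_rel|² = 13
v_rel×d = (3)·(-1) − (2)·(17) = -37
since m = R²·13 − (-37)²:  R² = (1369 + 204) / 13 = 121
R = √121 = 11  ⇒  r_B = 11 − 8 = 3

rB=3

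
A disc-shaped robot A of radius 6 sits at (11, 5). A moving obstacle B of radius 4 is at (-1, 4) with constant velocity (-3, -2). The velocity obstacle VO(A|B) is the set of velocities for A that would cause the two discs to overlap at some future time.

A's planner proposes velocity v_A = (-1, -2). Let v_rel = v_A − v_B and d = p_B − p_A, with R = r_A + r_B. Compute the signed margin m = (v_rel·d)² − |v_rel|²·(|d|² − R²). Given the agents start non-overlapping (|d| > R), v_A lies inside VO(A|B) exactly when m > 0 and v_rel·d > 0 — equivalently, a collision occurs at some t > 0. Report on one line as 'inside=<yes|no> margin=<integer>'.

d = (-12, -1),  |d|² = 145;  R = 6+4 = 10,  c = 145−10² = 45
v_rel = (2, 0),  |v_rel|² = 4;  v_rel·d = (2)·(-12) + (0)·(-1) = -24
4·t² + 48·t + 45 = 0  ⇒  m = (-24)² − 4·45 = 396
m = 396 > 0,  v_rel·d = -24 < 0  ⇒  outside

inside=no margin=396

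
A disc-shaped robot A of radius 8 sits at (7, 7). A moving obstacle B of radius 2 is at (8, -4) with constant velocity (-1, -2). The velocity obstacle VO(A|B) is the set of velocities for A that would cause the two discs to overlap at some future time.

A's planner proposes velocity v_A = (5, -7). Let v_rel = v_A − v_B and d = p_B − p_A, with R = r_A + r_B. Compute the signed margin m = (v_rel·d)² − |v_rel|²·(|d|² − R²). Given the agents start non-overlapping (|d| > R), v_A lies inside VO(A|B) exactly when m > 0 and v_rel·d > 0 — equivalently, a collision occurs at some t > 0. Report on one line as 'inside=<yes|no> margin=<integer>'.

d = (1, -11),  |d|² = 122;  R = 8+2 = 10,  c = 122−10² = 22
v_rel = (6, -5),  |v_rel|² = 61;  v_rel·d = (6)·(1) + (-5)·(-11) = 61
61·t² − 122·t + 22 = 0  ⇒  m = 61² − 61·22 = 2379
m = 2379 > 0,  v_rel·d = 61 > 0  ⇒  inside

inside=yes margin=2379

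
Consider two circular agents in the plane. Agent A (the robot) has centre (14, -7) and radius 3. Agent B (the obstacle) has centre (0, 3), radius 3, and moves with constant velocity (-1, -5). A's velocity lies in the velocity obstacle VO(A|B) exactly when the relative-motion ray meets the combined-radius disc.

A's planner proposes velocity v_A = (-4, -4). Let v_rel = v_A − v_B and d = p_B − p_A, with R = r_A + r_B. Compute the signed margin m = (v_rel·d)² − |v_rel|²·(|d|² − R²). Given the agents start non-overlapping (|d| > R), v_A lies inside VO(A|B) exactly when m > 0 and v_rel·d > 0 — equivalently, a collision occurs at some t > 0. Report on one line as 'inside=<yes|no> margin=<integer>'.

d = (-14, 10),  |d|² = 296;  R = 3+3 = 6,  c = 296−6² = 260
v_rel = (-3, 1),  |v_rel|² = 10;  v_rel·d = (-3)·(-14) + (1)·(10) = 52
10·t² − 104·t + 260 = 0  ⇒  m = 52² − 10·260 = 104
m = 104 > 0,  v_rel·d = 52 > 0  ⇒  inside

inside=yes margin=104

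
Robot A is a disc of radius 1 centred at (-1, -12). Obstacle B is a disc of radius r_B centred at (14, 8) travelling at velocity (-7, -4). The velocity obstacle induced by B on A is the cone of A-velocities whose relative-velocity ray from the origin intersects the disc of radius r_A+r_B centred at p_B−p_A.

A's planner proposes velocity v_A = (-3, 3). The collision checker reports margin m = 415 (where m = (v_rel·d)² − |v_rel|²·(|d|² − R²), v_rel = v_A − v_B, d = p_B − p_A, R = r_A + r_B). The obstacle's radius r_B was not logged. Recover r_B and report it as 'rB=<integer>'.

m = 415
d = (15, 20);  v_rel = (4, 7),  |v_rel|² = 65
v_rel×d = (4)·(20) − (7)·(15) = -25
since m = R²·65 − (-25)²:  R² = (625 + 415) / 65 = 16
R = √16 = 4  ⇒  r_B = 4 − 1 = 3

rB=3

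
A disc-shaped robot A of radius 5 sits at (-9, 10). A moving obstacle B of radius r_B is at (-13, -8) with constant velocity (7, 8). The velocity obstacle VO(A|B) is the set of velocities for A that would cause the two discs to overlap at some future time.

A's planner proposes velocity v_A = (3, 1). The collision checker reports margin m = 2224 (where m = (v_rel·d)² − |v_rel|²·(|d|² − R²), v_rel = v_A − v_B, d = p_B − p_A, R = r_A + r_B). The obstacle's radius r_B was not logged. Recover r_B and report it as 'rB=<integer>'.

m = 2224
d = (-4, -18);  v_rel = (-4, -7),  |v_rel|² = 65
v_rel×d = (-4)·(-18) − (-7)·(-4) = 44
since m = R²·65 − 44²:  R² = (1936 + 2224) / 65 = 64
R = √64 = 8  ⇒  r_B = 8 − 5 = 3

rB=3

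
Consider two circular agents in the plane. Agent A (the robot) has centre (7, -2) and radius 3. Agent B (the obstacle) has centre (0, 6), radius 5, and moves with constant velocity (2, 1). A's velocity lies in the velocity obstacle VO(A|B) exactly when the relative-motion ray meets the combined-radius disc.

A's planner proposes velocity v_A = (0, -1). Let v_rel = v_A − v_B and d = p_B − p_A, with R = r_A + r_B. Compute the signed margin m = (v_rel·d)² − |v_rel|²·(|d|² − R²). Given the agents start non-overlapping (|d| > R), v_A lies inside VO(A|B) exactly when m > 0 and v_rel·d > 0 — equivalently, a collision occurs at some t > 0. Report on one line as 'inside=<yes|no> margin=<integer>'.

d = (-7, 8),  |d|² = 113;  R = 3+5 = 8,  c = 113−8² = 49
v_rel = (-2, -2),  |v_rel|² = 8;  v_rel·d = (-2)·(-7) + (-2)·(8) = -2
8·t² + 4·t + 49 = 0  ⇒  m = (-2)² − 8·49 = -388
m = -388 < 0,  v_rel·d = -2 < 0  ⇒  outside

inside=no margin=-388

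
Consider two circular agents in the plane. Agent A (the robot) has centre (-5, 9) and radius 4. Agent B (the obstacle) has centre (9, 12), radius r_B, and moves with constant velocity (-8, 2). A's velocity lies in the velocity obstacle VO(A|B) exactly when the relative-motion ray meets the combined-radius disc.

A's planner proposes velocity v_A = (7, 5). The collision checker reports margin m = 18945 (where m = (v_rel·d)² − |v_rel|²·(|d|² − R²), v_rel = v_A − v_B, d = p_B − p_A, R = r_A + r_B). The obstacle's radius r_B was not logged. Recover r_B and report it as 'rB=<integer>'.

m = 18945
d = (14, 3);  v_rel = (15, 3),  |v_rel|² = 234
v_rel×d = (15)·(3) − (3)·(14) = 3
since m = R²·234 − 3²:  R² = (9 + 18945) / 234 = 81
R = √81 = 9  ⇒  r_B = 9 − 4 = 5

rB=5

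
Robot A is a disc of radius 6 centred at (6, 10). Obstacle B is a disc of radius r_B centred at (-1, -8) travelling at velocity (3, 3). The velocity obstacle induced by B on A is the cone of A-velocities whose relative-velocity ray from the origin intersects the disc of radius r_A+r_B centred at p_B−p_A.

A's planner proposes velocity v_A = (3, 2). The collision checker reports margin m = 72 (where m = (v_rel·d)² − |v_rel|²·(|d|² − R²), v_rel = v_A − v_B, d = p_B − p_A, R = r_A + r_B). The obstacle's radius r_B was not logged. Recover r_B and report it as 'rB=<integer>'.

m = 72
d = (-7, -18);  v_rel = (0, -1),  |v_rel|² = 1
v_rel×d = (0)·(-18) − (-1)·(-7) = -7
since m = R²·1 − (-7)²:  R² = (49 + 72) / 1 = 121
R = √121 = 11  ⇒  r_B = 11 − 6 = 5

rB=5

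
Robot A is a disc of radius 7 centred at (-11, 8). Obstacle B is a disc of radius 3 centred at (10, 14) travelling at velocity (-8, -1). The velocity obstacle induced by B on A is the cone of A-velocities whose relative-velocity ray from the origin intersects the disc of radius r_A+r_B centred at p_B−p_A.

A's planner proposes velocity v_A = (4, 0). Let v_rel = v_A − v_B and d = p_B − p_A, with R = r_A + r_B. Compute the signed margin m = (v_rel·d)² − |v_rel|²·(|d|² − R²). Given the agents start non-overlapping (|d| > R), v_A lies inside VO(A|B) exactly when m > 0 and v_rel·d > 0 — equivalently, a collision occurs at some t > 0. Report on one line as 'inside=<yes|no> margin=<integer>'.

d = (21, 6),  |d|² = 477;  R = 7+3 = 10,  c = 477−10² = 377
v_rel = (12, 1),  |v_rel|² = 145;  v_rel·d = (12)·(21) + (1)·(6) = 258
145·t² − 516·t + 377 = 0  ⇒  m = 258² − 145·377 = 11899
m = 11899 > 0,  v_rel·d = 258 > 0  ⇒  inside

inside=yes margin=11899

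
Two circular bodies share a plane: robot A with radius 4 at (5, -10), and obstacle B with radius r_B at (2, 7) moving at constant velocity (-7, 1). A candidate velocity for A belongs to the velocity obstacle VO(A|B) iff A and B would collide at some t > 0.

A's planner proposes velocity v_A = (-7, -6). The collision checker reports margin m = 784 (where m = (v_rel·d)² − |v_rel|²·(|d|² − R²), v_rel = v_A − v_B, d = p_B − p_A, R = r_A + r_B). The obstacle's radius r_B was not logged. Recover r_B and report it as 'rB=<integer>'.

m = 784
d = (-3, 17);  v_rel = (0, -7),  |v_rel|² = 49
v_rel×d = (0)·(17) − (-7)·(-3) = -21
since m = R²·49 − (-21)²:  R² = (441 + 784) / 49 = 25
R = √25 = 5  ⇒  r_B = 5 − 4 = 1

rB=1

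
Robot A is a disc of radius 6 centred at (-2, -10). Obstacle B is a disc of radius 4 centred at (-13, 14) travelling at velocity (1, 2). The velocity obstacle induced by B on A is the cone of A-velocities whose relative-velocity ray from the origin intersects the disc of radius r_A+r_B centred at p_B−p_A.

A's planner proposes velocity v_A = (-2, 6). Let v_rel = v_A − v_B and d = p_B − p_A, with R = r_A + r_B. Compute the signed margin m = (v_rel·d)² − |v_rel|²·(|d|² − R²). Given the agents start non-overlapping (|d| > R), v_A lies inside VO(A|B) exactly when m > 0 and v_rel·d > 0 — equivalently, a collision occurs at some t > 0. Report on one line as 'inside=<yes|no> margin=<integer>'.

d = (-11, 24),  |d|² = 697;  R = 6+4 = 10,  c = 697−10² = 597
v_rel = (-3, 4),  |v_rel|² = 25;  v_rel·d = (-3)·(-11) + (4)·(24) = 129
25·t² − 258·t + 597 = 0  ⇒  m = 129² − 25·597 = 1716
m = 1716 > 0,  v_rel·d = 129 > 0  ⇒  inside

inside=yes margin=1716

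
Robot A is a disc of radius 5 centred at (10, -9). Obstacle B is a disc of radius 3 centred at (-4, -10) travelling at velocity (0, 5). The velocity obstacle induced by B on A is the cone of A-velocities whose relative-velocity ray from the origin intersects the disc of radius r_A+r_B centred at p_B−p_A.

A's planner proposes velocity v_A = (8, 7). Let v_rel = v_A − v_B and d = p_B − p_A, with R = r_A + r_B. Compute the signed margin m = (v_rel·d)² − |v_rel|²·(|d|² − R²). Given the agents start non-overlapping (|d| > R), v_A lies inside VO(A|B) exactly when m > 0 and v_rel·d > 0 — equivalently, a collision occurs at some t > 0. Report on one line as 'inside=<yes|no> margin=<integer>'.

d = (-14, -1),  |d|² = 197;  R = 5+3 = 8,  c = 197−8² = 133
v_rel = (8, 2),  |v_rel|² = 68;  v_rel·d = (8)·(-14) + (2)·(-1) = -114
68·t² + 228·t + 133 = 0  ⇒  m = (-114)² − 68·133 = 3952
m = 3952 > 0,  v_rel·d = -114 < 0  ⇒  outside

inside=no margin=3952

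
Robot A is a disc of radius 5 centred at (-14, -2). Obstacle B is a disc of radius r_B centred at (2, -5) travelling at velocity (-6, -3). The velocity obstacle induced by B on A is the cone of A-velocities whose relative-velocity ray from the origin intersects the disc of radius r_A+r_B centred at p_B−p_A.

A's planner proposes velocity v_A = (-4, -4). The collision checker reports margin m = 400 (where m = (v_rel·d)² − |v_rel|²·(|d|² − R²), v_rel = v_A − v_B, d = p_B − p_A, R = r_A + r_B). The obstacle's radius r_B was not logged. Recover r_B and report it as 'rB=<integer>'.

m = 400
d = (16, -3);  v_rel = (2, -1),  |v_rel|² = 5
v_rel×d = (2)·(-3) − (-1)·(16) = 10
since m = R²·5 − 10²:  R² = (100 + 400) / 5 = 100
R = √100 = 10  ⇒  r_B = 10 − 5 = 5

rB=5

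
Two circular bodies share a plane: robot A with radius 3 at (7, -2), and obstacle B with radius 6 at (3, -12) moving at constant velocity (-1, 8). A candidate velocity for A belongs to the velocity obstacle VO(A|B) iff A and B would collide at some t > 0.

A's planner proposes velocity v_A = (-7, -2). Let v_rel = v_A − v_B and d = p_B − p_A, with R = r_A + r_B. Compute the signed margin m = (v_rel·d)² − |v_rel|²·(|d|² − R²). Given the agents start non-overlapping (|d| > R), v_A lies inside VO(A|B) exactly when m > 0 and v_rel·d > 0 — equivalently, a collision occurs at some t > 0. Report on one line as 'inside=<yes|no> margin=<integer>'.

d = (-4, -10),  |d|² = 116;  R = 3+6 = 9,  c = 116−9² = 35
v_rel = (-6, -10),  |v_rel|² = 136;  v_rel·d = (-6)·(-4) + (-10)·(-10) = 124
136·t² − 248·t + 35 = 0  ⇒  m = 124² − 136·35 = 10616
m = 10616 > 0,  v_rel·d = 124 > 0  ⇒  inside

inside=yes margin=10616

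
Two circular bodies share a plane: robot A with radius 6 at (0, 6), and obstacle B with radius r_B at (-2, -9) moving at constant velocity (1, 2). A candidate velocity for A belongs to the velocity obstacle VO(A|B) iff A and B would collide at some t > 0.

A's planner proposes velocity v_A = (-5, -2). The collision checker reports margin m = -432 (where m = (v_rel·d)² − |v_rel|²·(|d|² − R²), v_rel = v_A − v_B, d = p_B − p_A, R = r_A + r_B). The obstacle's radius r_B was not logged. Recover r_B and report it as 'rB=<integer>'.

m = -432
d = (-2, -15);  v_rel = (-6, -4),  |v_rel|² = 52
v_rel×d = (-6)·(-15) − (-4)·(-2) = 82
since m = R²·52 − 82²:  R² = (6724 + -432) / 52 = 121
R = √121 = 11  ⇒  r_B = 11 − 6 = 5

rB=5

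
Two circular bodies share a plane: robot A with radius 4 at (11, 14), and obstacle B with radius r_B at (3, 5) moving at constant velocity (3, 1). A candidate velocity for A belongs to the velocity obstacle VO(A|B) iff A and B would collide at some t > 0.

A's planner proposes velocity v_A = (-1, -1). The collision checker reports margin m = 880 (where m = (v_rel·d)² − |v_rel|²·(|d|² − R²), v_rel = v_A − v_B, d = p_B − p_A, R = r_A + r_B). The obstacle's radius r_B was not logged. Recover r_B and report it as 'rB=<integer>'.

m = 880
d = (-8, -9);  v_rel = (-4, -2),  |v_rel|² = 20
v_rel×d = (-4)·(-9) − (-2)·(-8) = 20
since m = R²·20 − 20²:  R² = (400 + 880) / 20 = 64
R = √64 = 8  ⇒  r_B = 8 − 4 = 4

rB=4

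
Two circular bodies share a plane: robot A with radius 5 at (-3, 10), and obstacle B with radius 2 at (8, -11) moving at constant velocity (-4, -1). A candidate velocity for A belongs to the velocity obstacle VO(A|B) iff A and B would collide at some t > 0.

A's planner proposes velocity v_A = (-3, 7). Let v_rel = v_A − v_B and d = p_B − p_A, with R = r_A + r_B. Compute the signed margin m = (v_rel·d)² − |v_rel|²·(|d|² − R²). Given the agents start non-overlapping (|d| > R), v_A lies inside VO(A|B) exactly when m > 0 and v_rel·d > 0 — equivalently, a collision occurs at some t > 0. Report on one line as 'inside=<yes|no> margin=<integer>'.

d = (11, -21),  |d|² = 562;  R = 5+2 = 7,  c = 562−7² = 513
v_rel = (1, 8),  |v_rel|² = 65;  v_rel·d = (1)·(11) + (8)·(-21) = -157
65·t² + 314·t + 513 = 0  ⇒  m = (-157)² − 65·513 = -8696
m = -8696 < 0,  v_rel·d = -157 < 0  ⇒  outside

inside=no margin=-8696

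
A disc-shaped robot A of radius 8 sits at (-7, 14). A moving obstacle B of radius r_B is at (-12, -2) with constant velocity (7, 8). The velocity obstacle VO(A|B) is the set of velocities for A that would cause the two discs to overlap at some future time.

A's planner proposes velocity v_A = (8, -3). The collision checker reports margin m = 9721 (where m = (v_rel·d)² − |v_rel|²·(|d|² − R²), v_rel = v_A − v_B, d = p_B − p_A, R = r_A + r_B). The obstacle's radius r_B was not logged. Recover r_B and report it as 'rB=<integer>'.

m = 9721
d = (-5, -16);  v_rel = (1, -11),  |v_rel|² = 122
v_rel×d = (1)·(-16) − (-11)·(-5) = -71
since m = R²·122 − (-71)²:  R² = (5041 + 9721) / 122 = 121
R = √121 = 11  ⇒  r_B = 11 − 8 = 3

rB=3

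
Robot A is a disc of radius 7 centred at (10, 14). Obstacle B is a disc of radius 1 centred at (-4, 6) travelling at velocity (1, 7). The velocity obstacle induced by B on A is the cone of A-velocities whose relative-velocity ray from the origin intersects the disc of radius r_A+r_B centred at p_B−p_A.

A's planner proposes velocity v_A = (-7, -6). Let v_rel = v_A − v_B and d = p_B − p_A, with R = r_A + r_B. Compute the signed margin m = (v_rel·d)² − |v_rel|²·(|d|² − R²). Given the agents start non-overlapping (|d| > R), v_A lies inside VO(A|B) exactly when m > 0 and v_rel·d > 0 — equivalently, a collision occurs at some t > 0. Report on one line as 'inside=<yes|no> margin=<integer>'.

d = (-14, -8),  |d|² = 260;  R = 7+1 = 8,  c = 260−8² = 196
v_rel = (-8, -13),  |v_rel|² = 233;  v_rel·d = (-8)·(-14) + (-13)·(-8) = 216
233·t² − 432·t + 196 = 0  ⇒  m = 216² − 233·196 = 988
m = 988 > 0,  v_rel·d = 216 > 0  ⇒  inside

inside=yes margin=988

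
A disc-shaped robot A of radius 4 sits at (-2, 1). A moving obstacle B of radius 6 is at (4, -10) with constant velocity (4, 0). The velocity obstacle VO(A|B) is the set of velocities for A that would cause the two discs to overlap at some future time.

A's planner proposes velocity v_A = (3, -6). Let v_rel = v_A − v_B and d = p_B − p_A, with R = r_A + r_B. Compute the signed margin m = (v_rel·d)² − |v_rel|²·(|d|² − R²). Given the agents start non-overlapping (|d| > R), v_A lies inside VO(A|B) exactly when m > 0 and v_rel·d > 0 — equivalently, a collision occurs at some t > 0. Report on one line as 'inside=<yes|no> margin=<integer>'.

d = (6, -11),  |d|² = 157;  R = 4+6 = 10,  c = 157−10² = 57
v_rel = (-1, -6),  |v_rel|² = 37;  v_rel·d = (-1)·(6) + (-6)·(-11) = 60
37·t² − 120·t + 57 = 0  ⇒  m = 60² − 37·57 = 1491
m = 1491 > 0,  v_rel·d = 60 > 0  ⇒  inside

inside=yes margin=1491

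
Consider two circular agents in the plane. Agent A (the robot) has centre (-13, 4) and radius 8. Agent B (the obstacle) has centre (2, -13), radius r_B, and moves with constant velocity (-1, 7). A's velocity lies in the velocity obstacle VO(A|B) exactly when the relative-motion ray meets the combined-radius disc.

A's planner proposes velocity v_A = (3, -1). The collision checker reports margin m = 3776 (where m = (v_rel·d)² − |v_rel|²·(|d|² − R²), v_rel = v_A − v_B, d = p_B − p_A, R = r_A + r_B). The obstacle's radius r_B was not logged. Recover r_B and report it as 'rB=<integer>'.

m = 3776
d = (15, -17);  v_rel = (4, -8),  |v_rel|² = 80
v_rel×d = (4)·(-17) − (-8)·(15) = 52
since m = R²·80 − 52²:  R² = (2704 + 3776) / 80 = 81
R = √81 = 9  ⇒  r_B = 9 − 8 = 1

rB=1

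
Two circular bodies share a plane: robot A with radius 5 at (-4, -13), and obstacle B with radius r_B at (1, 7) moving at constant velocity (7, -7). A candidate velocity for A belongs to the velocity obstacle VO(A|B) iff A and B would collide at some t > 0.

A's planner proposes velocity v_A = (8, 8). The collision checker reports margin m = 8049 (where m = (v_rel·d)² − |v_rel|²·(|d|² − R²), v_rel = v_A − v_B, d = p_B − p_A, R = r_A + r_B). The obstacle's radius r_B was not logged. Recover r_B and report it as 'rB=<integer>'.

m = 8049
d = (5, 20);  v_rel = (1, 15),  |v_rel|² = 226
v_rel×d = (1)·(20) − (15)·(5) = -55
since m = R²·226 − (-55)²:  R² = (3025 + 8049) / 226 = 49
R = √49 = 7  ⇒  r_B = 7 − 5 = 2

rB=2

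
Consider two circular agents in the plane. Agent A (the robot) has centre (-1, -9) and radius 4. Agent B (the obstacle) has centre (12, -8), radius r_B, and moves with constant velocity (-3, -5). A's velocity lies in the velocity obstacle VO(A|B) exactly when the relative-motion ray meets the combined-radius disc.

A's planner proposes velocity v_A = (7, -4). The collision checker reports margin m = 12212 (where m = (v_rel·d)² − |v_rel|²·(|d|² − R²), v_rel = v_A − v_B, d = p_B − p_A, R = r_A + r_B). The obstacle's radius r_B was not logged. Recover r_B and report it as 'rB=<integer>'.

m = 12212
d = (13, 1);  v_rel = (10, 1),  |v_rel|² = 101
v_rel×d = (10)·(1) − (1)·(13) = -3
since m = R²·101 − (-3)²:  R² = (9 + 12212) / 101 = 121
R = √121 = 11  ⇒  r_B = 11 − 4 = 7

rB=7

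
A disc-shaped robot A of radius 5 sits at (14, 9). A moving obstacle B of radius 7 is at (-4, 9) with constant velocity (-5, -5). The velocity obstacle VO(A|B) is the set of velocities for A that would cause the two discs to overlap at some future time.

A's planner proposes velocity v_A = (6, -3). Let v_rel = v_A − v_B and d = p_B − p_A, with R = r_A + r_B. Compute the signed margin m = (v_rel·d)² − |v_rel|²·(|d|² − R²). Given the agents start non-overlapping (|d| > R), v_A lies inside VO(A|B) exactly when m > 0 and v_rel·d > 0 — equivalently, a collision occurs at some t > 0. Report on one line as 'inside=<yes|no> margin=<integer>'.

d = (-18, 0),  |d|² = 324;  R = 5+7 = 12,  c = 324−12² = 180
v_rel = (11, 2),  |v_rel|² = 125;  v_rel·d = (11)·(-18) + (2)·(0) = -198
125·t² + 396·t + 180 = 0  ⇒  m = (-198)² − 125·180 = 16704
m = 16704 > 0,  v_rel·d = -198 < 0  ⇒  outside

inside=no margin=16704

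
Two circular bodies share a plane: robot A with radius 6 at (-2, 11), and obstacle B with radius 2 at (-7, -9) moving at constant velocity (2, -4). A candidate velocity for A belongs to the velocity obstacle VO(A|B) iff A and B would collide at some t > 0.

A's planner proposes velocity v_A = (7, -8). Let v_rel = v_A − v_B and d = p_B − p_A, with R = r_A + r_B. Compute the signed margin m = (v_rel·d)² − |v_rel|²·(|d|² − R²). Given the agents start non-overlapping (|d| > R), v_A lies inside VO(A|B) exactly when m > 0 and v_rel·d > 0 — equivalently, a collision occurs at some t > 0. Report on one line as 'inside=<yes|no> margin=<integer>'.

d = (-5, -20),  |d|² = 425;  R = 6+2 = 8,  c = 425−8² = 361
v_rel = (5, -4),  |v_rel|² = 41;  v_rel·d = (5)·(-5) + (-4)·(-20) = 55
41·t² − 110·t + 361 = 0  ⇒  m = 55² − 41·361 = -11776
m = -11776 < 0,  v_rel·d = 55 > 0  ⇒  outside

inside=no margin=-11776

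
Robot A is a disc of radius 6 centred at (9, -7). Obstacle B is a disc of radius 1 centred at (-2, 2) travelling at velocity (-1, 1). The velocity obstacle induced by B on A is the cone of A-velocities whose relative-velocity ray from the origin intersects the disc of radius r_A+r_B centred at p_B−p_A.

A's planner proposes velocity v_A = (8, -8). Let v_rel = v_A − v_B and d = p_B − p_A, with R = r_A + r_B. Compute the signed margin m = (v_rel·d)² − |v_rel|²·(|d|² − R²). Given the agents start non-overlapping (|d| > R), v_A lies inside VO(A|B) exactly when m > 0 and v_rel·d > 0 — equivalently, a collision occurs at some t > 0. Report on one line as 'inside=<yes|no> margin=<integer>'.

d = (-11, 9),  |d|² = 202;  R = 6+1 = 7,  c = 202−7² = 153
v_rel = (9, -9),  |v_rel|² = 162;  v_rel·d = (9)·(-11) + (-9)·(9) = -180
162·t² + 360·t + 153 = 0  ⇒  m = (-180)² − 162·153 = 7614
m = 7614 > 0,  v_rel·d = -180 < 0  ⇒  outside

inside=no margin=7614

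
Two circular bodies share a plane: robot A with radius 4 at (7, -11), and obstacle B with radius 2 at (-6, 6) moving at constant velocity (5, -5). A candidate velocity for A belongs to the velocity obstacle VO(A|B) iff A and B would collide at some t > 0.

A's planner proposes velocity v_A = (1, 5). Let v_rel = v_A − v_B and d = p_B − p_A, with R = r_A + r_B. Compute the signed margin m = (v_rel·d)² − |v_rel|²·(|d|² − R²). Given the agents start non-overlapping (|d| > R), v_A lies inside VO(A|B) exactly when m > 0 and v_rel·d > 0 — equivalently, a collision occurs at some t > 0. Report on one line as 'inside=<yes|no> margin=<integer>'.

d = (-13, 17),  |d|² = 458;  R = 4+2 = 6,  c = 458−6² = 422
v_rel = (-4, 10),  |v_rel|² = 116;  v_rel·d = (-4)·(-13) + (10)·(17) = 222
116·t² − 444·t + 422 = 0  ⇒  m = 222² − 116·422 = 332
m = 332 > 0,  v_rel·d = 222 > 0  ⇒  inside

inside=yes margin=332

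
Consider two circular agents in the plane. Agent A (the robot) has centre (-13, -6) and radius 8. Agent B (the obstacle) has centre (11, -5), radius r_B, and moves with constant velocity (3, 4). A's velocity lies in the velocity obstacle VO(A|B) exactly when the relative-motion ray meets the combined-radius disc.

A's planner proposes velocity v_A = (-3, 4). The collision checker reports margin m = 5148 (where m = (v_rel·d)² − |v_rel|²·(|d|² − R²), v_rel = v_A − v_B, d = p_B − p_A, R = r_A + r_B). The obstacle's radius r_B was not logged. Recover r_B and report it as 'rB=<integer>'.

m = 5148
d = (24, 1);  v_rel = (-6, 0),  |v_rel|² = 36
v_rel×d = (-6)·(1) − (0)·(24) = -6
since m = R²·36 − (-6)²:  R² = (36 + 5148) / 36 = 144
R = √144 = 12  ⇒  r_B = 12 − 8 = 4

rB=4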